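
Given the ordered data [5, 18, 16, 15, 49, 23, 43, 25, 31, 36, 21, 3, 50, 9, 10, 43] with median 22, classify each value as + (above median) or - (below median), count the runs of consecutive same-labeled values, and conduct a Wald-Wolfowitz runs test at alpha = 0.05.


Step 1: Compute median = 22; label A = above, B = below.
Labels in order: BBBBAAAAAABBABBA  (n_A = 8, n_B = 8)
Step 2: Count runs R = 6.
Step 3: Under H0 (random ordering), E[R] = 2*n_A*n_B/(n_A+n_B) + 1 = 2*8*8/16 + 1 = 9.0000.
        Var[R] = 2*n_A*n_B*(2*n_A*n_B - n_A - n_B) / ((n_A+n_B)^2 * (n_A+n_B-1)) = 14336/3840 = 3.7333.
        SD[R] = 1.9322.
Step 4: Continuity-corrected z = (R + 0.5 - E[R]) / SD[R] = (6 + 0.5 - 9.0000) / 1.9322 = -1.2939.
Step 5: Two-sided p-value via normal approximation = 2*(1 - Phi(|z|)) = 0.195709.
Step 6: alpha = 0.05. fail to reject H0.

R = 6, z = -1.2939, p = 0.195709, fail to reject H0.


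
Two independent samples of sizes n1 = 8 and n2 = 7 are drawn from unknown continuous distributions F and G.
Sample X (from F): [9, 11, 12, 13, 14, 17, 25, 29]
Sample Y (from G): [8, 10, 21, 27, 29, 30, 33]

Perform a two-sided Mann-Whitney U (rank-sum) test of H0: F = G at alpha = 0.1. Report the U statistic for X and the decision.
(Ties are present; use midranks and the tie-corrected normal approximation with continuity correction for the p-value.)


Step 1: Combine and sort all 15 observations; assign midranks.
sorted (value, group): (8,Y), (9,X), (10,Y), (11,X), (12,X), (13,X), (14,X), (17,X), (21,Y), (25,X), (27,Y), (29,X), (29,Y), (30,Y), (33,Y)
ranks: 8->1, 9->2, 10->3, 11->4, 12->5, 13->6, 14->7, 17->8, 21->9, 25->10, 27->11, 29->12.5, 29->12.5, 30->14, 33->15
Step 2: Rank sum for X: R1 = 2 + 4 + 5 + 6 + 7 + 8 + 10 + 12.5 = 54.5.
Step 3: U_X = R1 - n1(n1+1)/2 = 54.5 - 8*9/2 = 54.5 - 36 = 18.5.
       U_Y = n1*n2 - U_X = 56 - 18.5 = 37.5.
Step 4: Ties are present, so use the tie-corrected normal approximation (with continuity correction) for the p-value.
Step 5: p-value = 0.297190; compare to alpha = 0.1. fail to reject H0.

U_X = 18.5, p = 0.297190, fail to reject H0 at alpha = 0.1.


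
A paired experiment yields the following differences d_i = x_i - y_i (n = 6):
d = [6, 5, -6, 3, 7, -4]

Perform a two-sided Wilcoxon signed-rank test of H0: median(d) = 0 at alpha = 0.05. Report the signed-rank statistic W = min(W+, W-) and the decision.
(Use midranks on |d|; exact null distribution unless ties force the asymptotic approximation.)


Step 1: Drop any zero differences (none here) and take |d_i|.
|d| = [6, 5, 6, 3, 7, 4]
Step 2: Midrank |d_i| (ties get averaged ranks).
ranks: |6|->4.5, |5|->3, |6|->4.5, |3|->1, |7|->6, |4|->2
Step 3: Attach original signs; sum ranks with positive sign and with negative sign.
W+ = 4.5 + 3 + 1 + 6 = 14.5
W- = 4.5 + 2 = 6.5
(Check: W+ + W- = 21 should equal n(n+1)/2 = 21.)
Step 4: Test statistic W = min(W+, W-) = 6.5.
Step 5: Ties in |d|, so use the tie-corrected normal approximation.
        E[W] = n(n+1)/4 = 6*7/4 = 10.5.
        Tie groups: |d|=6 (t=2); sum(t^3 - t) = 6.
        Var[W] = n(n+1)(2n+1)/24 - sum(t^3-t)/48 = 546/24 - 6/48 = 22.625.
        z = (W - E[W]) / sqrt(Var[W]) = (6.5 - 10.5) / 4.7566 = -0.8409.
        Two-sided p = 2*Phi(z) = 0.400381.
Step 6: alpha = 0.05. fail to reject H0.

W+ = 14.5, W- = 6.5, W = min = 6.5, p = 0.400381, fail to reject H0.


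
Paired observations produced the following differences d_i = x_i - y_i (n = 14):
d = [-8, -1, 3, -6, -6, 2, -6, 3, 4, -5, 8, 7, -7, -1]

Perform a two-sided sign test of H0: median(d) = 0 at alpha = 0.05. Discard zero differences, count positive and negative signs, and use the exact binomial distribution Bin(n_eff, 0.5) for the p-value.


Step 1: Discard zero differences. Original n = 14; n_eff = number of nonzero differences = 14.
Nonzero differences (with sign): -8, -1, +3, -6, -6, +2, -6, +3, +4, -5, +8, +7, -7, -1
Step 2: Count signs: positive = 6, negative = 8.
Step 3: Under H0: P(positive) = 0.5, so the number of positives S ~ Bin(14, 0.5).
Step 4: Two-sided exact p-value = sum of Bin(14,0.5) probabilities at or below the observed probability = 0.790527.
Step 5: alpha = 0.05. fail to reject H0.

n_eff = 14, pos = 6, neg = 8, p = 0.790527, fail to reject H0.


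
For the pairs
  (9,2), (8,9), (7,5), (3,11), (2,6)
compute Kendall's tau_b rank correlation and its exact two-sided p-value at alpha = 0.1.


Step 1: Enumerate the 10 unordered pairs (i,j) with i<j and classify each by sign(x_j-x_i) * sign(y_j-y_i).
  (1,2):dx=-1,dy=+7->D; (1,3):dx=-2,dy=+3->D; (1,4):dx=-6,dy=+9->D; (1,5):dx=-7,dy=+4->D
  (2,3):dx=-1,dy=-4->C; (2,4):dx=-5,dy=+2->D; (2,5):dx=-6,dy=-3->C; (3,4):dx=-4,dy=+6->D
  (3,5):dx=-5,dy=+1->D; (4,5):dx=-1,dy=-5->C
Step 2: C = 3, D = 7, total pairs = 10.
Step 3: tau = (C - D)/(n(n-1)/2) = (3 - 7)/10 = -0.400000.
Step 4: Exact two-sided p-value (enumerate n! = 120 permutations of y under H0): p = 0.483333.
Step 5: alpha = 0.1. fail to reject H0.

tau_b = -0.4000 (C=3, D=7), p = 0.483333, fail to reject H0.


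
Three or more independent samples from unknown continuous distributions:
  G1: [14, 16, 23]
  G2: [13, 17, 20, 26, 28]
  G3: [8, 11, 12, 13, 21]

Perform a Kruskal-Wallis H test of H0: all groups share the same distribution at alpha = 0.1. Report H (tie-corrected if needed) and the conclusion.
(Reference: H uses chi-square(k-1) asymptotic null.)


Step 1: Combine all N = 13 observations and assign midranks.
sorted (value, group, rank): (8,G3,1), (11,G3,2), (12,G3,3), (13,G2,4.5), (13,G3,4.5), (14,G1,6), (16,G1,7), (17,G2,8), (20,G2,9), (21,G3,10), (23,G1,11), (26,G2,12), (28,G2,13)
Step 2: Sum ranks within each group.
R_1 = 24 (n_1 = 3)
R_2 = 46.5 (n_2 = 5)
R_3 = 20.5 (n_3 = 5)
Step 3: H = 12/(N(N+1)) * sum(R_i^2/n_i) - 3(N+1)
     = 12/(13*14) * (24^2/3 + 46.5^2/5 + 20.5^2/5) - 3*14
     = 0.065934 * 708.5 - 42
     = 4.714286.
Step 4: Ties present; correction factor C = 1 - 6/(13^3 - 13) = 0.997253. Corrected H = 4.714286 / 0.997253 = 4.727273.
Step 5: Under H0, H ~ chi^2(2); p-value = 0.094078.
Step 6: alpha = 0.1. reject H0.

H = 4.7273, df = 2, p = 0.094078, reject H0.


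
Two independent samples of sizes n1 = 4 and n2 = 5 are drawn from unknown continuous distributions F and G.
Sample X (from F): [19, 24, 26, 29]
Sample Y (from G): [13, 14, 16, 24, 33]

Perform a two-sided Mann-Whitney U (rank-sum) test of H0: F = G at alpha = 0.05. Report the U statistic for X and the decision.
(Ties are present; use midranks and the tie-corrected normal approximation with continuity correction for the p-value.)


Step 1: Combine and sort all 9 observations; assign midranks.
sorted (value, group): (13,Y), (14,Y), (16,Y), (19,X), (24,X), (24,Y), (26,X), (29,X), (33,Y)
ranks: 13->1, 14->2, 16->3, 19->4, 24->5.5, 24->5.5, 26->7, 29->8, 33->9
Step 2: Rank sum for X: R1 = 4 + 5.5 + 7 + 8 = 24.5.
Step 3: U_X = R1 - n1(n1+1)/2 = 24.5 - 4*5/2 = 24.5 - 10 = 14.5.
       U_Y = n1*n2 - U_X = 20 - 14.5 = 5.5.
Step 4: Ties are present, so use the tie-corrected normal approximation (with continuity correction) for the p-value.
Step 5: p-value = 0.325163; compare to alpha = 0.05. fail to reject H0.

U_X = 14.5, p = 0.325163, fail to reject H0 at alpha = 0.05.


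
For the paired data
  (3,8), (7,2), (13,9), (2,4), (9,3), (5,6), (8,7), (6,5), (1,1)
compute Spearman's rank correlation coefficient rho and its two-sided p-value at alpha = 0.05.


Step 1: Rank x and y separately (midranks; no ties here).
rank(x): 3->3, 7->6, 13->9, 2->2, 9->8, 5->4, 8->7, 6->5, 1->1
rank(y): 8->8, 2->2, 9->9, 4->4, 3->3, 6->6, 7->7, 5->5, 1->1
Step 2: d_i = R_x(i) - R_y(i); compute d_i^2.
  (3-8)^2=25, (6-2)^2=16, (9-9)^2=0, (2-4)^2=4, (8-3)^2=25, (4-6)^2=4, (7-7)^2=0, (5-5)^2=0, (1-1)^2=0
sum(d^2) = 74.
Step 3: rho = 1 - 6*74 / (9*(9^2 - 1)) = 1 - 444/720 = 0.383333.
Step 4: Under H0, t = rho * sqrt((n-2)/(1-rho^2)) = 1.0981 ~ t(7).
Step 5: Two-sided p-value from the t-distribution with 7 df = 0.308495.
Step 6: alpha = 0.05. fail to reject H0.

rho = 0.3833, p = 0.308495, fail to reject H0 at alpha = 0.05.


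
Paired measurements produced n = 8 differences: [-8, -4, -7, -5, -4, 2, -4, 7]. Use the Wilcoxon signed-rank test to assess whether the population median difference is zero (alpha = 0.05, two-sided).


Step 1: Drop any zero differences (none here) and take |d_i|.
|d| = [8, 4, 7, 5, 4, 2, 4, 7]
Step 2: Midrank |d_i| (ties get averaged ranks).
ranks: |8|->8, |4|->3, |7|->6.5, |5|->5, |4|->3, |2|->1, |4|->3, |7|->6.5
Step 3: Attach original signs; sum ranks with positive sign and with negative sign.
W+ = 1 + 6.5 = 7.5
W- = 8 + 3 + 6.5 + 5 + 3 + 3 = 28.5
(Check: W+ + W- = 36 should equal n(n+1)/2 = 36.)
Step 4: Test statistic W = min(W+, W-) = 7.5.
Step 5: Ties in |d|, so use the tie-corrected normal approximation.
        E[W] = n(n+1)/4 = 8*9/4 = 18.
        Tie groups: |d|=4 (t=3), |d|=7 (t=2); sum(t^3 - t) = 30.
        Var[W] = n(n+1)(2n+1)/24 - sum(t^3-t)/48 = 1224/24 - 30/48 = 50.375.
        z = (W - E[W]) / sqrt(Var[W]) = (7.5 - 18) / 7.0975 = -1.4794.
        Two-sided p = 2*Phi(z) = 0.139037.
Step 6: alpha = 0.05. fail to reject H0.

W+ = 7.5, W- = 28.5, W = min = 7.5, p = 0.139037, fail to reject H0.


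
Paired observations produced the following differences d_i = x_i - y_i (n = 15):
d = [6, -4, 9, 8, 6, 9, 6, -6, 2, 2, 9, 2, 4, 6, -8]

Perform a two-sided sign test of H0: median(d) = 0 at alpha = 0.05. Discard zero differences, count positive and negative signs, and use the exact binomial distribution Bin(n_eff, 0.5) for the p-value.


Step 1: Discard zero differences. Original n = 15; n_eff = number of nonzero differences = 15.
Nonzero differences (with sign): +6, -4, +9, +8, +6, +9, +6, -6, +2, +2, +9, +2, +4, +6, -8
Step 2: Count signs: positive = 12, negative = 3.
Step 3: Under H0: P(positive) = 0.5, so the number of positives S ~ Bin(15, 0.5).
Step 4: Two-sided exact p-value = sum of Bin(15,0.5) probabilities at or below the observed probability = 0.035156.
Step 5: alpha = 0.05. reject H0.

n_eff = 15, pos = 12, neg = 3, p = 0.035156, reject H0.


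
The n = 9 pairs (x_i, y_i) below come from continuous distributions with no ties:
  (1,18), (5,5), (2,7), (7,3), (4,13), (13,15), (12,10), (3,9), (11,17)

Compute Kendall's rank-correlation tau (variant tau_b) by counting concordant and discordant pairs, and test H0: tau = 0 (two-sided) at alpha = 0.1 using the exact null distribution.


Step 1: Enumerate the 36 unordered pairs (i,j) with i<j and classify each by sign(x_j-x_i) * sign(y_j-y_i).
  (1,2):dx=+4,dy=-13->D; (1,3):dx=+1,dy=-11->D; (1,4):dx=+6,dy=-15->D; (1,5):dx=+3,dy=-5->D
  (1,6):dx=+12,dy=-3->D; (1,7):dx=+11,dy=-8->D; (1,8):dx=+2,dy=-9->D; (1,9):dx=+10,dy=-1->D
  (2,3):dx=-3,dy=+2->D; (2,4):dx=+2,dy=-2->D; (2,5):dx=-1,dy=+8->D; (2,6):dx=+8,dy=+10->C
  (2,7):dx=+7,dy=+5->C; (2,8):dx=-2,dy=+4->D; (2,9):dx=+6,dy=+12->C; (3,4):dx=+5,dy=-4->D
  (3,5):dx=+2,dy=+6->C; (3,6):dx=+11,dy=+8->C; (3,7):dx=+10,dy=+3->C; (3,8):dx=+1,dy=+2->C
  (3,9):dx=+9,dy=+10->C; (4,5):dx=-3,dy=+10->D; (4,6):dx=+6,dy=+12->C; (4,7):dx=+5,dy=+7->C
  (4,8):dx=-4,dy=+6->D; (4,9):dx=+4,dy=+14->C; (5,6):dx=+9,dy=+2->C; (5,7):dx=+8,dy=-3->D
  (5,8):dx=-1,dy=-4->C; (5,9):dx=+7,dy=+4->C; (6,7):dx=-1,dy=-5->C; (6,8):dx=-10,dy=-6->C
  (6,9):dx=-2,dy=+2->D; (7,8):dx=-9,dy=-1->C; (7,9):dx=-1,dy=+7->D; (8,9):dx=+8,dy=+8->C
Step 2: C = 18, D = 18, total pairs = 36.
Step 3: tau = (C - D)/(n(n-1)/2) = (18 - 18)/36 = 0.000000.
Step 4: Exact two-sided p-value (enumerate n! = 362880 permutations of y under H0): p = 1.000000.
Step 5: alpha = 0.1. fail to reject H0.

tau_b = 0.0000 (C=18, D=18), p = 1.000000, fail to reject H0.


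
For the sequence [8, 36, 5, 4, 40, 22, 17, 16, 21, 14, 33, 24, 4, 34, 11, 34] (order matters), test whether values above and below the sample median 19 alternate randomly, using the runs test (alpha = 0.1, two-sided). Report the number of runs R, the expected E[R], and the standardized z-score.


Step 1: Compute median = 19; label A = above, B = below.
Labels in order: BABBAABBABAABABA  (n_A = 8, n_B = 8)
Step 2: Count runs R = 12.
Step 3: Under H0 (random ordering), E[R] = 2*n_A*n_B/(n_A+n_B) + 1 = 2*8*8/16 + 1 = 9.0000.
        Var[R] = 2*n_A*n_B*(2*n_A*n_B - n_A - n_B) / ((n_A+n_B)^2 * (n_A+n_B-1)) = 14336/3840 = 3.7333.
        SD[R] = 1.9322.
Step 4: Continuity-corrected z = (R - 0.5 - E[R]) / SD[R] = (12 - 0.5 - 9.0000) / 1.9322 = 1.2939.
Step 5: Two-sided p-value via normal approximation = 2*(1 - Phi(|z|)) = 0.195709.
Step 6: alpha = 0.1. fail to reject H0.

R = 12, z = 1.2939, p = 0.195709, fail to reject H0.


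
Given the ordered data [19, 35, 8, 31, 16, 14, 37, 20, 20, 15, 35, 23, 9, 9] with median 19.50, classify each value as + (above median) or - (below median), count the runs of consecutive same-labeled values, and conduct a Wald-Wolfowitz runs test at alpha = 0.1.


Step 1: Compute median = 19.50; label A = above, B = below.
Labels in order: BABABBAAABAABB  (n_A = 7, n_B = 7)
Step 2: Count runs R = 9.
Step 3: Under H0 (random ordering), E[R] = 2*n_A*n_B/(n_A+n_B) + 1 = 2*7*7/14 + 1 = 8.0000.
        Var[R] = 2*n_A*n_B*(2*n_A*n_B - n_A - n_B) / ((n_A+n_B)^2 * (n_A+n_B-1)) = 8232/2548 = 3.2308.
        SD[R] = 1.7974.
Step 4: Continuity-corrected z = (R - 0.5 - E[R]) / SD[R] = (9 - 0.5 - 8.0000) / 1.7974 = 0.2782.
Step 5: Two-sided p-value via normal approximation = 2*(1 - Phi(|z|)) = 0.780879.
Step 6: alpha = 0.1. fail to reject H0.

R = 9, z = 0.2782, p = 0.780879, fail to reject H0.


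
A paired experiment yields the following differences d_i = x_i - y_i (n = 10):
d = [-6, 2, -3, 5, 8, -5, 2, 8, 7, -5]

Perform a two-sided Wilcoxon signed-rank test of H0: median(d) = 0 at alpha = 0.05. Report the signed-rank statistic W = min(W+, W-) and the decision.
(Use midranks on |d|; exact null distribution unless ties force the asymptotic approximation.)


Step 1: Drop any zero differences (none here) and take |d_i|.
|d| = [6, 2, 3, 5, 8, 5, 2, 8, 7, 5]
Step 2: Midrank |d_i| (ties get averaged ranks).
ranks: |6|->7, |2|->1.5, |3|->3, |5|->5, |8|->9.5, |5|->5, |2|->1.5, |8|->9.5, |7|->8, |5|->5
Step 3: Attach original signs; sum ranks with positive sign and with negative sign.
W+ = 1.5 + 5 + 9.5 + 1.5 + 9.5 + 8 = 35
W- = 7 + 3 + 5 + 5 = 20
(Check: W+ + W- = 55 should equal n(n+1)/2 = 55.)
Step 4: Test statistic W = min(W+, W-) = 20.
Step 5: Ties in |d|, so use the tie-corrected normal approximation.
        E[W] = n(n+1)/4 = 10*11/4 = 27.5.
        Tie groups: |d|=2 (t=2), |d|=5 (t=3), |d|=8 (t=2); sum(t^3 - t) = 36.
        Var[W] = n(n+1)(2n+1)/24 - sum(t^3-t)/48 = 2310/24 - 36/48 = 95.5.
        z = (W - E[W]) / sqrt(Var[W]) = (20 - 27.5) / 9.7724 = -0.7675.
        Two-sided p = 2*Phi(z) = 0.442804.
Step 6: alpha = 0.05. fail to reject H0.

W+ = 35, W- = 20, W = min = 20, p = 0.442804, fail to reject H0.


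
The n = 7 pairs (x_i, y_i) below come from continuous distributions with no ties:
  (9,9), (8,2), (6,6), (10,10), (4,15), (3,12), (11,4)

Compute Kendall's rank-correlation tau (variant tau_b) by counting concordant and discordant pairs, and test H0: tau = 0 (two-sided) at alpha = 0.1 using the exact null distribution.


Step 1: Enumerate the 21 unordered pairs (i,j) with i<j and classify each by sign(x_j-x_i) * sign(y_j-y_i).
  (1,2):dx=-1,dy=-7->C; (1,3):dx=-3,dy=-3->C; (1,4):dx=+1,dy=+1->C; (1,5):dx=-5,dy=+6->D
  (1,6):dx=-6,dy=+3->D; (1,7):dx=+2,dy=-5->D; (2,3):dx=-2,dy=+4->D; (2,4):dx=+2,dy=+8->C
  (2,5):dx=-4,dy=+13->D; (2,6):dx=-5,dy=+10->D; (2,7):dx=+3,dy=+2->C; (3,4):dx=+4,dy=+4->C
  (3,5):dx=-2,dy=+9->D; (3,6):dx=-3,dy=+6->D; (3,7):dx=+5,dy=-2->D; (4,5):dx=-6,dy=+5->D
  (4,6):dx=-7,dy=+2->D; (4,7):dx=+1,dy=-6->D; (5,6):dx=-1,dy=-3->C; (5,7):dx=+7,dy=-11->D
  (6,7):dx=+8,dy=-8->D
Step 2: C = 7, D = 14, total pairs = 21.
Step 3: tau = (C - D)/(n(n-1)/2) = (7 - 14)/21 = -0.333333.
Step 4: Exact two-sided p-value (enumerate n! = 5040 permutations of y under H0): p = 0.381349.
Step 5: alpha = 0.1. fail to reject H0.

tau_b = -0.3333 (C=7, D=14), p = 0.381349, fail to reject H0.


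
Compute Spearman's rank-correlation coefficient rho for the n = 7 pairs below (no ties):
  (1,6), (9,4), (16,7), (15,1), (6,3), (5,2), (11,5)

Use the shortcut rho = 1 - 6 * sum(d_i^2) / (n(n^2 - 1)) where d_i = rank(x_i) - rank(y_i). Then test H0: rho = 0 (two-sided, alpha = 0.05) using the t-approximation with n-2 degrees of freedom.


Step 1: Rank x and y separately (midranks; no ties here).
rank(x): 1->1, 9->4, 16->7, 15->6, 6->3, 5->2, 11->5
rank(y): 6->6, 4->4, 7->7, 1->1, 3->3, 2->2, 5->5
Step 2: d_i = R_x(i) - R_y(i); compute d_i^2.
  (1-6)^2=25, (4-4)^2=0, (7-7)^2=0, (6-1)^2=25, (3-3)^2=0, (2-2)^2=0, (5-5)^2=0
sum(d^2) = 50.
Step 3: rho = 1 - 6*50 / (7*(7^2 - 1)) = 1 - 300/336 = 0.107143.
Step 4: Under H0, t = rho * sqrt((n-2)/(1-rho^2)) = 0.2410 ~ t(5).
Step 5: Two-sided p-value from the t-distribution with 5 df = 0.819151.
Step 6: alpha = 0.05. fail to reject H0.

rho = 0.1071, p = 0.819151, fail to reject H0 at alpha = 0.05.


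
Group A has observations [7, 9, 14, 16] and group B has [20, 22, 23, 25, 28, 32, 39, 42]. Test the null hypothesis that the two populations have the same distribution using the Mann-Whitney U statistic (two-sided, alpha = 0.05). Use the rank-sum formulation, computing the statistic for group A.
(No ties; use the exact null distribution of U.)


Step 1: Combine and sort all 12 observations; assign midranks.
sorted (value, group): (7,X), (9,X), (14,X), (16,X), (20,Y), (22,Y), (23,Y), (25,Y), (28,Y), (32,Y), (39,Y), (42,Y)
ranks: 7->1, 9->2, 14->3, 16->4, 20->5, 22->6, 23->7, 25->8, 28->9, 32->10, 39->11, 42->12
Step 2: Rank sum for X: R1 = 1 + 2 + 3 + 4 = 10.
Step 3: U_X = R1 - n1(n1+1)/2 = 10 - 4*5/2 = 10 - 10 = 0.
       U_Y = n1*n2 - U_X = 32 - 0 = 32.
Step 4: No ties, so the exact null distribution of U (based on enumerating the C(12,4) = 495 equally likely rank assignments) gives the two-sided p-value.
Step 5: p-value = 0.004040; compare to alpha = 0.05. reject H0.

U_X = 0, p = 0.004040, reject H0 at alpha = 0.05.


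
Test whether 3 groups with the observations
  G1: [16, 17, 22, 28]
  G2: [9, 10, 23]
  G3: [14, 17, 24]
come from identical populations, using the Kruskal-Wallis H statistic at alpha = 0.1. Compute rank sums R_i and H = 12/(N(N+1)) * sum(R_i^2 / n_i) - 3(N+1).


Step 1: Combine all N = 10 observations and assign midranks.
sorted (value, group, rank): (9,G2,1), (10,G2,2), (14,G3,3), (16,G1,4), (17,G1,5.5), (17,G3,5.5), (22,G1,7), (23,G2,8), (24,G3,9), (28,G1,10)
Step 2: Sum ranks within each group.
R_1 = 26.5 (n_1 = 4)
R_2 = 11 (n_2 = 3)
R_3 = 17.5 (n_3 = 3)
Step 3: H = 12/(N(N+1)) * sum(R_i^2/n_i) - 3(N+1)
     = 12/(10*11) * (26.5^2/4 + 11^2/3 + 17.5^2/3) - 3*11
     = 0.109091 * 317.979 - 33
     = 1.688636.
Step 4: Ties present; correction factor C = 1 - 6/(10^3 - 10) = 0.993939. Corrected H = 1.688636 / 0.993939 = 1.698933.
Step 5: Under H0, H ~ chi^2(2); p-value = 0.427643.
Step 6: alpha = 0.1. fail to reject H0.

H = 1.6989, df = 2, p = 0.427643, fail to reject H0.


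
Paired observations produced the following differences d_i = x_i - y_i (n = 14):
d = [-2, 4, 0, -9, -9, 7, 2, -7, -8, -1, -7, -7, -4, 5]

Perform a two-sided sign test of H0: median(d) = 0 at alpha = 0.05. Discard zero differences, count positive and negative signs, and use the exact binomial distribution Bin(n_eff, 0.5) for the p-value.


Step 1: Discard zero differences. Original n = 14; n_eff = number of nonzero differences = 13.
Nonzero differences (with sign): -2, +4, -9, -9, +7, +2, -7, -8, -1, -7, -7, -4, +5
Step 2: Count signs: positive = 4, negative = 9.
Step 3: Under H0: P(positive) = 0.5, so the number of positives S ~ Bin(13, 0.5).
Step 4: Two-sided exact p-value = sum of Bin(13,0.5) probabilities at or below the observed probability = 0.266846.
Step 5: alpha = 0.05. fail to reject H0.

n_eff = 13, pos = 4, neg = 9, p = 0.266846, fail to reject H0.


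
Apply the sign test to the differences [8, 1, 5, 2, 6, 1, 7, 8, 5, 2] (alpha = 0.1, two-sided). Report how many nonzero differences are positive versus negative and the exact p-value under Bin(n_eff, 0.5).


Step 1: Discard zero differences. Original n = 10; n_eff = number of nonzero differences = 10.
Nonzero differences (with sign): +8, +1, +5, +2, +6, +1, +7, +8, +5, +2
Step 2: Count signs: positive = 10, negative = 0.
Step 3: Under H0: P(positive) = 0.5, so the number of positives S ~ Bin(10, 0.5).
Step 4: Two-sided exact p-value = sum of Bin(10,0.5) probabilities at or below the observed probability = 0.001953.
Step 5: alpha = 0.1. reject H0.

n_eff = 10, pos = 10, neg = 0, p = 0.001953, reject H0.


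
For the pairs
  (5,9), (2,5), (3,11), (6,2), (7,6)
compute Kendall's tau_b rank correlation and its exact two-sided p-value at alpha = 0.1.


Step 1: Enumerate the 10 unordered pairs (i,j) with i<j and classify each by sign(x_j-x_i) * sign(y_j-y_i).
  (1,2):dx=-3,dy=-4->C; (1,3):dx=-2,dy=+2->D; (1,4):dx=+1,dy=-7->D; (1,5):dx=+2,dy=-3->D
  (2,3):dx=+1,dy=+6->C; (2,4):dx=+4,dy=-3->D; (2,5):dx=+5,dy=+1->C; (3,4):dx=+3,dy=-9->D
  (3,5):dx=+4,dy=-5->D; (4,5):dx=+1,dy=+4->C
Step 2: C = 4, D = 6, total pairs = 10.
Step 3: tau = (C - D)/(n(n-1)/2) = (4 - 6)/10 = -0.200000.
Step 4: Exact two-sided p-value (enumerate n! = 120 permutations of y under H0): p = 0.816667.
Step 5: alpha = 0.1. fail to reject H0.

tau_b = -0.2000 (C=4, D=6), p = 0.816667, fail to reject H0.


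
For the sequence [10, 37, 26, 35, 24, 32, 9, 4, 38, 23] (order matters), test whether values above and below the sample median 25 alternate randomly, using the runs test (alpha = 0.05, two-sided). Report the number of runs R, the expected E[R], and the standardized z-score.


Step 1: Compute median = 25; label A = above, B = below.
Labels in order: BAAABABBAB  (n_A = 5, n_B = 5)
Step 2: Count runs R = 7.
Step 3: Under H0 (random ordering), E[R] = 2*n_A*n_B/(n_A+n_B) + 1 = 2*5*5/10 + 1 = 6.0000.
        Var[R] = 2*n_A*n_B*(2*n_A*n_B - n_A - n_B) / ((n_A+n_B)^2 * (n_A+n_B-1)) = 2000/900 = 2.2222.
        SD[R] = 1.4907.
Step 4: Continuity-corrected z = (R - 0.5 - E[R]) / SD[R] = (7 - 0.5 - 6.0000) / 1.4907 = 0.3354.
Step 5: Two-sided p-value via normal approximation = 2*(1 - Phi(|z|)) = 0.737316.
Step 6: alpha = 0.05. fail to reject H0.

R = 7, z = 0.3354, p = 0.737316, fail to reject H0.


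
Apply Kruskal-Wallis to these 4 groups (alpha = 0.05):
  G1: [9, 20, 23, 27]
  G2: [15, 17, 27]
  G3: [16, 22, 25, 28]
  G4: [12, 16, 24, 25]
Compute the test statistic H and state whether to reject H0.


Step 1: Combine all N = 15 observations and assign midranks.
sorted (value, group, rank): (9,G1,1), (12,G4,2), (15,G2,3), (16,G3,4.5), (16,G4,4.5), (17,G2,6), (20,G1,7), (22,G3,8), (23,G1,9), (24,G4,10), (25,G3,11.5), (25,G4,11.5), (27,G1,13.5), (27,G2,13.5), (28,G3,15)
Step 2: Sum ranks within each group.
R_1 = 30.5 (n_1 = 4)
R_2 = 22.5 (n_2 = 3)
R_3 = 39 (n_3 = 4)
R_4 = 28 (n_4 = 4)
Step 3: H = 12/(N(N+1)) * sum(R_i^2/n_i) - 3(N+1)
     = 12/(15*16) * (30.5^2/4 + 22.5^2/3 + 39^2/4 + 28^2/4) - 3*16
     = 0.050000 * 977.562 - 48
     = 0.878125.
Step 4: Ties present; correction factor C = 1 - 18/(15^3 - 15) = 0.994643. Corrected H = 0.878125 / 0.994643 = 0.882855.
Step 5: Under H0, H ~ chi^2(3); p-value = 0.829563.
Step 6: alpha = 0.05. fail to reject H0.

H = 0.8829, df = 3, p = 0.829563, fail to reject H0.


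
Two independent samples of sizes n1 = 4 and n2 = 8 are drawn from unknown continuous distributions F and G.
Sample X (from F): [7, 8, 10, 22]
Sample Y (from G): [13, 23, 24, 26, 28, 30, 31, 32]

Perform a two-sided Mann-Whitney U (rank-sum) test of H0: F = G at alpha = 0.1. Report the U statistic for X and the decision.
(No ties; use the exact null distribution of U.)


Step 1: Combine and sort all 12 observations; assign midranks.
sorted (value, group): (7,X), (8,X), (10,X), (13,Y), (22,X), (23,Y), (24,Y), (26,Y), (28,Y), (30,Y), (31,Y), (32,Y)
ranks: 7->1, 8->2, 10->3, 13->4, 22->5, 23->6, 24->7, 26->8, 28->9, 30->10, 31->11, 32->12
Step 2: Rank sum for X: R1 = 1 + 2 + 3 + 5 = 11.
Step 3: U_X = R1 - n1(n1+1)/2 = 11 - 4*5/2 = 11 - 10 = 1.
       U_Y = n1*n2 - U_X = 32 - 1 = 31.
Step 4: No ties, so the exact null distribution of U (based on enumerating the C(12,4) = 495 equally likely rank assignments) gives the two-sided p-value.
Step 5: p-value = 0.008081; compare to alpha = 0.1. reject H0.

U_X = 1, p = 0.008081, reject H0 at alpha = 0.1.


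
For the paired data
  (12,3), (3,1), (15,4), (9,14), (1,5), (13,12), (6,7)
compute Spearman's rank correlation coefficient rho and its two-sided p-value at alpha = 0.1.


Step 1: Rank x and y separately (midranks; no ties here).
rank(x): 12->5, 3->2, 15->7, 9->4, 1->1, 13->6, 6->3
rank(y): 3->2, 1->1, 4->3, 14->7, 5->4, 12->6, 7->5
Step 2: d_i = R_x(i) - R_y(i); compute d_i^2.
  (5-2)^2=9, (2-1)^2=1, (7-3)^2=16, (4-7)^2=9, (1-4)^2=9, (6-6)^2=0, (3-5)^2=4
sum(d^2) = 48.
Step 3: rho = 1 - 6*48 / (7*(7^2 - 1)) = 1 - 288/336 = 0.142857.
Step 4: Under H0, t = rho * sqrt((n-2)/(1-rho^2)) = 0.3227 ~ t(5).
Step 5: Two-sided p-value from the t-distribution with 5 df = 0.759945.
Step 6: alpha = 0.1. fail to reject H0.

rho = 0.1429, p = 0.759945, fail to reject H0 at alpha = 0.1.


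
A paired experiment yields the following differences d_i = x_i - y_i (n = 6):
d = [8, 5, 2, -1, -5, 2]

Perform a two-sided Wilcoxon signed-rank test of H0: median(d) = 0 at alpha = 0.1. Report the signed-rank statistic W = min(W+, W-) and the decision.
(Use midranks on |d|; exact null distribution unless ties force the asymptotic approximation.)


Step 1: Drop any zero differences (none here) and take |d_i|.
|d| = [8, 5, 2, 1, 5, 2]
Step 2: Midrank |d_i| (ties get averaged ranks).
ranks: |8|->6, |5|->4.5, |2|->2.5, |1|->1, |5|->4.5, |2|->2.5
Step 3: Attach original signs; sum ranks with positive sign and with negative sign.
W+ = 6 + 4.5 + 2.5 + 2.5 = 15.5
W- = 1 + 4.5 = 5.5
(Check: W+ + W- = 21 should equal n(n+1)/2 = 21.)
Step 4: Test statistic W = min(W+, W-) = 5.5.
Step 5: Ties in |d|, so use the tie-corrected normal approximation.
        E[W] = n(n+1)/4 = 6*7/4 = 10.5.
        Tie groups: |d|=2 (t=2), |d|=5 (t=2); sum(t^3 - t) = 12.
        Var[W] = n(n+1)(2n+1)/24 - sum(t^3-t)/48 = 546/24 - 12/48 = 22.5.
        z = (W - E[W]) / sqrt(Var[W]) = (5.5 - 10.5) / 4.7434 = -1.0541.
        Two-sided p = 2*Phi(z) = 0.291841.
Step 6: alpha = 0.1. fail to reject H0.

W+ = 15.5, W- = 5.5, W = min = 5.5, p = 0.291841, fail to reject H0.


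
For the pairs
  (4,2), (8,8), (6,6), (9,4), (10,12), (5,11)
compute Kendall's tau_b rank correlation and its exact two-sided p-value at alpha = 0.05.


Step 1: Enumerate the 15 unordered pairs (i,j) with i<j and classify each by sign(x_j-x_i) * sign(y_j-y_i).
  (1,2):dx=+4,dy=+6->C; (1,3):dx=+2,dy=+4->C; (1,4):dx=+5,dy=+2->C; (1,5):dx=+6,dy=+10->C
  (1,6):dx=+1,dy=+9->C; (2,3):dx=-2,dy=-2->C; (2,4):dx=+1,dy=-4->D; (2,5):dx=+2,dy=+4->C
  (2,6):dx=-3,dy=+3->D; (3,4):dx=+3,dy=-2->D; (3,5):dx=+4,dy=+6->C; (3,6):dx=-1,dy=+5->D
  (4,5):dx=+1,dy=+8->C; (4,6):dx=-4,dy=+7->D; (5,6):dx=-5,dy=-1->C
Step 2: C = 10, D = 5, total pairs = 15.
Step 3: tau = (C - D)/(n(n-1)/2) = (10 - 5)/15 = 0.333333.
Step 4: Exact two-sided p-value (enumerate n! = 720 permutations of y under H0): p = 0.469444.
Step 5: alpha = 0.05. fail to reject H0.

tau_b = 0.3333 (C=10, D=5), p = 0.469444, fail to reject H0.


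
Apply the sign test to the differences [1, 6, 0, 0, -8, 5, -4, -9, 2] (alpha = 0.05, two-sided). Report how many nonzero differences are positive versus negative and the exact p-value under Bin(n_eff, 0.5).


Step 1: Discard zero differences. Original n = 9; n_eff = number of nonzero differences = 7.
Nonzero differences (with sign): +1, +6, -8, +5, -4, -9, +2
Step 2: Count signs: positive = 4, negative = 3.
Step 3: Under H0: P(positive) = 0.5, so the number of positives S ~ Bin(7, 0.5).
Step 4: Two-sided exact p-value = sum of Bin(7,0.5) probabilities at or below the observed probability = 1.000000.
Step 5: alpha = 0.05. fail to reject H0.

n_eff = 7, pos = 4, neg = 3, p = 1.000000, fail to reject H0.


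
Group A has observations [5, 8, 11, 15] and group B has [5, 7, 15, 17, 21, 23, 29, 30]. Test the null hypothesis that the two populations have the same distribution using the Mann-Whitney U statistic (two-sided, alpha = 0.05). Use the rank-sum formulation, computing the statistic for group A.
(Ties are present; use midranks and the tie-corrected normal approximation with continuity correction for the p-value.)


Step 1: Combine and sort all 12 observations; assign midranks.
sorted (value, group): (5,X), (5,Y), (7,Y), (8,X), (11,X), (15,X), (15,Y), (17,Y), (21,Y), (23,Y), (29,Y), (30,Y)
ranks: 5->1.5, 5->1.5, 7->3, 8->4, 11->5, 15->6.5, 15->6.5, 17->8, 21->9, 23->10, 29->11, 30->12
Step 2: Rank sum for X: R1 = 1.5 + 4 + 5 + 6.5 = 17.
Step 3: U_X = R1 - n1(n1+1)/2 = 17 - 4*5/2 = 17 - 10 = 7.
       U_Y = n1*n2 - U_X = 32 - 7 = 25.
Step 4: Ties are present, so use the tie-corrected normal approximation (with continuity correction) for the p-value.
Step 5: p-value = 0.147414; compare to alpha = 0.05. fail to reject H0.

U_X = 7, p = 0.147414, fail to reject H0 at alpha = 0.05.


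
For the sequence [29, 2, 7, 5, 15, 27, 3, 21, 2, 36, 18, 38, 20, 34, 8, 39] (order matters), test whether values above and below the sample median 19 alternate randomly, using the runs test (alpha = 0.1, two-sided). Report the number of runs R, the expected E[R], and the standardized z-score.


Step 1: Compute median = 19; label A = above, B = below.
Labels in order: ABBBBABABABAAABA  (n_A = 8, n_B = 8)
Step 2: Count runs R = 11.
Step 3: Under H0 (random ordering), E[R] = 2*n_A*n_B/(n_A+n_B) + 1 = 2*8*8/16 + 1 = 9.0000.
        Var[R] = 2*n_A*n_B*(2*n_A*n_B - n_A - n_B) / ((n_A+n_B)^2 * (n_A+n_B-1)) = 14336/3840 = 3.7333.
        SD[R] = 1.9322.
Step 4: Continuity-corrected z = (R - 0.5 - E[R]) / SD[R] = (11 - 0.5 - 9.0000) / 1.9322 = 0.7763.
Step 5: Two-sided p-value via normal approximation = 2*(1 - Phi(|z|)) = 0.437558.
Step 6: alpha = 0.1. fail to reject H0.

R = 11, z = 0.7763, p = 0.437558, fail to reject H0.


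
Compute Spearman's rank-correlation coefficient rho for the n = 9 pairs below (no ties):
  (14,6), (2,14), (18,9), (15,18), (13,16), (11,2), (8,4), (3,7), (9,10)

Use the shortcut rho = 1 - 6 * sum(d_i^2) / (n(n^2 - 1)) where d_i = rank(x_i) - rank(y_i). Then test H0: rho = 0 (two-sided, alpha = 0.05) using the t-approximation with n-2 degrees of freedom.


Step 1: Rank x and y separately (midranks; no ties here).
rank(x): 14->7, 2->1, 18->9, 15->8, 13->6, 11->5, 8->3, 3->2, 9->4
rank(y): 6->3, 14->7, 9->5, 18->9, 16->8, 2->1, 4->2, 7->4, 10->6
Step 2: d_i = R_x(i) - R_y(i); compute d_i^2.
  (7-3)^2=16, (1-7)^2=36, (9-5)^2=16, (8-9)^2=1, (6-8)^2=4, (5-1)^2=16, (3-2)^2=1, (2-4)^2=4, (4-6)^2=4
sum(d^2) = 98.
Step 3: rho = 1 - 6*98 / (9*(9^2 - 1)) = 1 - 588/720 = 0.183333.
Step 4: Under H0, t = rho * sqrt((n-2)/(1-rho^2)) = 0.4934 ~ t(7).
Step 5: Two-sided p-value from the t-distribution with 7 df = 0.636820.
Step 6: alpha = 0.05. fail to reject H0.

rho = 0.1833, p = 0.636820, fail to reject H0 at alpha = 0.05.


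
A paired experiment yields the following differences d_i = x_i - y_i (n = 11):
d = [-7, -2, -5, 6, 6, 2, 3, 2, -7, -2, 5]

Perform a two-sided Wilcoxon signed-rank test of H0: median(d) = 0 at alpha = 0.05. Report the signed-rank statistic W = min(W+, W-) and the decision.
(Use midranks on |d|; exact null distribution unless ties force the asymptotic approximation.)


Step 1: Drop any zero differences (none here) and take |d_i|.
|d| = [7, 2, 5, 6, 6, 2, 3, 2, 7, 2, 5]
Step 2: Midrank |d_i| (ties get averaged ranks).
ranks: |7|->10.5, |2|->2.5, |5|->6.5, |6|->8.5, |6|->8.5, |2|->2.5, |3|->5, |2|->2.5, |7|->10.5, |2|->2.5, |5|->6.5
Step 3: Attach original signs; sum ranks with positive sign and with negative sign.
W+ = 8.5 + 8.5 + 2.5 + 5 + 2.5 + 6.5 = 33.5
W- = 10.5 + 2.5 + 6.5 + 10.5 + 2.5 = 32.5
(Check: W+ + W- = 66 should equal n(n+1)/2 = 66.)
Step 4: Test statistic W = min(W+, W-) = 32.5.
Step 5: Ties in |d|, so use the tie-corrected normal approximation.
        E[W] = n(n+1)/4 = 11*12/4 = 33.
        Tie groups: |d|=2 (t=4), |d|=5 (t=2), |d|=6 (t=2), |d|=7 (t=2); sum(t^3 - t) = 78.
        Var[W] = n(n+1)(2n+1)/24 - sum(t^3-t)/48 = 3036/24 - 78/48 = 124.875.
        z = (W - E[W]) / sqrt(Var[W]) = (32.5 - 33) / 11.1747 = -0.0447.
        Two-sided p = 2*Phi(z) = 0.964312.
Step 6: alpha = 0.05. fail to reject H0.

W+ = 33.5, W- = 32.5, W = min = 32.5, p = 0.964312, fail to reject H0.


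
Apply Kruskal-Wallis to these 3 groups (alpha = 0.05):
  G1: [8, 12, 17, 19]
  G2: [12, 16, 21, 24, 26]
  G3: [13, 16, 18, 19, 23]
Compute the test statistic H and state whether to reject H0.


Step 1: Combine all N = 14 observations and assign midranks.
sorted (value, group, rank): (8,G1,1), (12,G1,2.5), (12,G2,2.5), (13,G3,4), (16,G2,5.5), (16,G3,5.5), (17,G1,7), (18,G3,8), (19,G1,9.5), (19,G3,9.5), (21,G2,11), (23,G3,12), (24,G2,13), (26,G2,14)
Step 2: Sum ranks within each group.
R_1 = 20 (n_1 = 4)
R_2 = 46 (n_2 = 5)
R_3 = 39 (n_3 = 5)
Step 3: H = 12/(N(N+1)) * sum(R_i^2/n_i) - 3(N+1)
     = 12/(14*15) * (20^2/4 + 46^2/5 + 39^2/5) - 3*15
     = 0.057143 * 827.4 - 45
     = 2.280000.
Step 4: Ties present; correction factor C = 1 - 18/(14^3 - 14) = 0.993407. Corrected H = 2.280000 / 0.993407 = 2.295133.
Step 5: Under H0, H ~ chi^2(2); p-value = 0.317408.
Step 6: alpha = 0.05. fail to reject H0.

H = 2.2951, df = 2, p = 0.317408, fail to reject H0.


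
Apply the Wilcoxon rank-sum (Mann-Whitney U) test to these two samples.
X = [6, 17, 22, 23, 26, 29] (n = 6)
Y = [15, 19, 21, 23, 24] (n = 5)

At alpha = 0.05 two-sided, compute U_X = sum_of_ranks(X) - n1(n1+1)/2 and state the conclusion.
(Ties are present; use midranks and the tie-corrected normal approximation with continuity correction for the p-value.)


Step 1: Combine and sort all 11 observations; assign midranks.
sorted (value, group): (6,X), (15,Y), (17,X), (19,Y), (21,Y), (22,X), (23,X), (23,Y), (24,Y), (26,X), (29,X)
ranks: 6->1, 15->2, 17->3, 19->4, 21->5, 22->6, 23->7.5, 23->7.5, 24->9, 26->10, 29->11
Step 2: Rank sum for X: R1 = 1 + 3 + 6 + 7.5 + 10 + 11 = 38.5.
Step 3: U_X = R1 - n1(n1+1)/2 = 38.5 - 6*7/2 = 38.5 - 21 = 17.5.
       U_Y = n1*n2 - U_X = 30 - 17.5 = 12.5.
Step 4: Ties are present, so use the tie-corrected normal approximation (with continuity correction) for the p-value.
Step 5: p-value = 0.714379; compare to alpha = 0.05. fail to reject H0.

U_X = 17.5, p = 0.714379, fail to reject H0 at alpha = 0.05.


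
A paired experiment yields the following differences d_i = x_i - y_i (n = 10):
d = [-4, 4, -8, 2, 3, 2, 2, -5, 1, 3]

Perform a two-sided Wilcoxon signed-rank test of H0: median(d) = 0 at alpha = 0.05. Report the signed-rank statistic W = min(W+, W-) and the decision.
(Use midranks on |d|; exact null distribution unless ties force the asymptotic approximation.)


Step 1: Drop any zero differences (none here) and take |d_i|.
|d| = [4, 4, 8, 2, 3, 2, 2, 5, 1, 3]
Step 2: Midrank |d_i| (ties get averaged ranks).
ranks: |4|->7.5, |4|->7.5, |8|->10, |2|->3, |3|->5.5, |2|->3, |2|->3, |5|->9, |1|->1, |3|->5.5
Step 3: Attach original signs; sum ranks with positive sign and with negative sign.
W+ = 7.5 + 3 + 5.5 + 3 + 3 + 1 + 5.5 = 28.5
W- = 7.5 + 10 + 9 = 26.5
(Check: W+ + W- = 55 should equal n(n+1)/2 = 55.)
Step 4: Test statistic W = min(W+, W-) = 26.5.
Step 5: Ties in |d|, so use the tie-corrected normal approximation.
        E[W] = n(n+1)/4 = 10*11/4 = 27.5.
        Tie groups: |d|=2 (t=3), |d|=3 (t=2), |d|=4 (t=2); sum(t^3 - t) = 36.
        Var[W] = n(n+1)(2n+1)/24 - sum(t^3-t)/48 = 2310/24 - 36/48 = 95.5.
        z = (W - E[W]) / sqrt(Var[W]) = (26.5 - 27.5) / 9.7724 = -0.1023.
        Two-sided p = 2*Phi(z) = 0.918496.
Step 6: alpha = 0.05. fail to reject H0.

W+ = 28.5, W- = 26.5, W = min = 26.5, p = 0.918496, fail to reject H0.


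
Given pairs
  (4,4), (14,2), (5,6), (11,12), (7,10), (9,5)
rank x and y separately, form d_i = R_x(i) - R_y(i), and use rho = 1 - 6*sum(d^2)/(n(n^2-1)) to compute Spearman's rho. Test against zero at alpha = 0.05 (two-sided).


Step 1: Rank x and y separately (midranks; no ties here).
rank(x): 4->1, 14->6, 5->2, 11->5, 7->3, 9->4
rank(y): 4->2, 2->1, 6->4, 12->6, 10->5, 5->3
Step 2: d_i = R_x(i) - R_y(i); compute d_i^2.
  (1-2)^2=1, (6-1)^2=25, (2-4)^2=4, (5-6)^2=1, (3-5)^2=4, (4-3)^2=1
sum(d^2) = 36.
Step 3: rho = 1 - 6*36 / (6*(6^2 - 1)) = 1 - 216/210 = -0.028571.
Step 4: Under H0, t = rho * sqrt((n-2)/(1-rho^2)) = -0.0572 ~ t(4).
Step 5: Two-sided p-value from the t-distribution with 4 df = 0.957155.
Step 6: alpha = 0.05. fail to reject H0.

rho = -0.0286, p = 0.957155, fail to reject H0 at alpha = 0.05.


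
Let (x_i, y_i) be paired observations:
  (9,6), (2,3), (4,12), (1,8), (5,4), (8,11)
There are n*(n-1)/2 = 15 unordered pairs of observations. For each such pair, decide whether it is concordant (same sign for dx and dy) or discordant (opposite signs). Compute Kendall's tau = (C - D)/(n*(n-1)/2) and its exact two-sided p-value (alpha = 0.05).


Step 1: Enumerate the 15 unordered pairs (i,j) with i<j and classify each by sign(x_j-x_i) * sign(y_j-y_i).
  (1,2):dx=-7,dy=-3->C; (1,3):dx=-5,dy=+6->D; (1,4):dx=-8,dy=+2->D; (1,5):dx=-4,dy=-2->C
  (1,6):dx=-1,dy=+5->D; (2,3):dx=+2,dy=+9->C; (2,4):dx=-1,dy=+5->D; (2,5):dx=+3,dy=+1->C
  (2,6):dx=+6,dy=+8->C; (3,4):dx=-3,dy=-4->C; (3,5):dx=+1,dy=-8->D; (3,6):dx=+4,dy=-1->D
  (4,5):dx=+4,dy=-4->D; (4,6):dx=+7,dy=+3->C; (5,6):dx=+3,dy=+7->C
Step 2: C = 8, D = 7, total pairs = 15.
Step 3: tau = (C - D)/(n(n-1)/2) = (8 - 7)/15 = 0.066667.
Step 4: Exact two-sided p-value (enumerate n! = 720 permutations of y under H0): p = 1.000000.
Step 5: alpha = 0.05. fail to reject H0.

tau_b = 0.0667 (C=8, D=7), p = 1.000000, fail to reject H0.


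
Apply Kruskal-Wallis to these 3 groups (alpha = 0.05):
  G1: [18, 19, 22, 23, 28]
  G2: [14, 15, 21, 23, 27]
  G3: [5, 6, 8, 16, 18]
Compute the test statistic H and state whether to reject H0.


Step 1: Combine all N = 15 observations and assign midranks.
sorted (value, group, rank): (5,G3,1), (6,G3,2), (8,G3,3), (14,G2,4), (15,G2,5), (16,G3,6), (18,G1,7.5), (18,G3,7.5), (19,G1,9), (21,G2,10), (22,G1,11), (23,G1,12.5), (23,G2,12.5), (27,G2,14), (28,G1,15)
Step 2: Sum ranks within each group.
R_1 = 55 (n_1 = 5)
R_2 = 45.5 (n_2 = 5)
R_3 = 19.5 (n_3 = 5)
Step 3: H = 12/(N(N+1)) * sum(R_i^2/n_i) - 3(N+1)
     = 12/(15*16) * (55^2/5 + 45.5^2/5 + 19.5^2/5) - 3*16
     = 0.050000 * 1095.1 - 48
     = 6.755000.
Step 4: Ties present; correction factor C = 1 - 12/(15^3 - 15) = 0.996429. Corrected H = 6.755000 / 0.996429 = 6.779211.
Step 5: Under H0, H ~ chi^2(2); p-value = 0.033722.
Step 6: alpha = 0.05. reject H0.

H = 6.7792, df = 2, p = 0.033722, reject H0.


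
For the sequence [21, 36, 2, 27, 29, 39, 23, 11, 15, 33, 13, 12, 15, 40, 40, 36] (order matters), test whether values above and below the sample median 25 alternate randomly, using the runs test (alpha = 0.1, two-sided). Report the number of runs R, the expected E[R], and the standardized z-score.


Step 1: Compute median = 25; label A = above, B = below.
Labels in order: BABAAABBBABBBAAA  (n_A = 8, n_B = 8)
Step 2: Count runs R = 8.
Step 3: Under H0 (random ordering), E[R] = 2*n_A*n_B/(n_A+n_B) + 1 = 2*8*8/16 + 1 = 9.0000.
        Var[R] = 2*n_A*n_B*(2*n_A*n_B - n_A - n_B) / ((n_A+n_B)^2 * (n_A+n_B-1)) = 14336/3840 = 3.7333.
        SD[R] = 1.9322.
Step 4: Continuity-corrected z = (R + 0.5 - E[R]) / SD[R] = (8 + 0.5 - 9.0000) / 1.9322 = -0.2588.
Step 5: Two-sided p-value via normal approximation = 2*(1 - Phi(|z|)) = 0.795809.
Step 6: alpha = 0.1. fail to reject H0.

R = 8, z = -0.2588, p = 0.795809, fail to reject H0.


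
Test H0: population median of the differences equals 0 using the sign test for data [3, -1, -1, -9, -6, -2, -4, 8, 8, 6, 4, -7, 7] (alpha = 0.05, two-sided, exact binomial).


Step 1: Discard zero differences. Original n = 13; n_eff = number of nonzero differences = 13.
Nonzero differences (with sign): +3, -1, -1, -9, -6, -2, -4, +8, +8, +6, +4, -7, +7
Step 2: Count signs: positive = 6, negative = 7.
Step 3: Under H0: P(positive) = 0.5, so the number of positives S ~ Bin(13, 0.5).
Step 4: Two-sided exact p-value = sum of Bin(13,0.5) probabilities at or below the observed probability = 1.000000.
Step 5: alpha = 0.05. fail to reject H0.

n_eff = 13, pos = 6, neg = 7, p = 1.000000, fail to reject H0.


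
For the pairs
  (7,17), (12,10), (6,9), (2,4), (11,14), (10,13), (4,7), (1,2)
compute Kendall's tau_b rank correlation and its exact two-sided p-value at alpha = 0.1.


Step 1: Enumerate the 28 unordered pairs (i,j) with i<j and classify each by sign(x_j-x_i) * sign(y_j-y_i).
  (1,2):dx=+5,dy=-7->D; (1,3):dx=-1,dy=-8->C; (1,4):dx=-5,dy=-13->C; (1,5):dx=+4,dy=-3->D
  (1,6):dx=+3,dy=-4->D; (1,7):dx=-3,dy=-10->C; (1,8):dx=-6,dy=-15->C; (2,3):dx=-6,dy=-1->C
  (2,4):dx=-10,dy=-6->C; (2,5):dx=-1,dy=+4->D; (2,6):dx=-2,dy=+3->D; (2,7):dx=-8,dy=-3->C
  (2,8):dx=-11,dy=-8->C; (3,4):dx=-4,dy=-5->C; (3,5):dx=+5,dy=+5->C; (3,6):dx=+4,dy=+4->C
  (3,7):dx=-2,dy=-2->C; (3,8):dx=-5,dy=-7->C; (4,5):dx=+9,dy=+10->C; (4,6):dx=+8,dy=+9->C
  (4,7):dx=+2,dy=+3->C; (4,8):dx=-1,dy=-2->C; (5,6):dx=-1,dy=-1->C; (5,7):dx=-7,dy=-7->C
  (5,8):dx=-10,dy=-12->C; (6,7):dx=-6,dy=-6->C; (6,8):dx=-9,dy=-11->C; (7,8):dx=-3,dy=-5->C
Step 2: C = 23, D = 5, total pairs = 28.
Step 3: tau = (C - D)/(n(n-1)/2) = (23 - 5)/28 = 0.642857.
Step 4: Exact two-sided p-value (enumerate n! = 40320 permutations of y under H0): p = 0.031151.
Step 5: alpha = 0.1. reject H0.

tau_b = 0.6429 (C=23, D=5), p = 0.031151, reject H0.
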